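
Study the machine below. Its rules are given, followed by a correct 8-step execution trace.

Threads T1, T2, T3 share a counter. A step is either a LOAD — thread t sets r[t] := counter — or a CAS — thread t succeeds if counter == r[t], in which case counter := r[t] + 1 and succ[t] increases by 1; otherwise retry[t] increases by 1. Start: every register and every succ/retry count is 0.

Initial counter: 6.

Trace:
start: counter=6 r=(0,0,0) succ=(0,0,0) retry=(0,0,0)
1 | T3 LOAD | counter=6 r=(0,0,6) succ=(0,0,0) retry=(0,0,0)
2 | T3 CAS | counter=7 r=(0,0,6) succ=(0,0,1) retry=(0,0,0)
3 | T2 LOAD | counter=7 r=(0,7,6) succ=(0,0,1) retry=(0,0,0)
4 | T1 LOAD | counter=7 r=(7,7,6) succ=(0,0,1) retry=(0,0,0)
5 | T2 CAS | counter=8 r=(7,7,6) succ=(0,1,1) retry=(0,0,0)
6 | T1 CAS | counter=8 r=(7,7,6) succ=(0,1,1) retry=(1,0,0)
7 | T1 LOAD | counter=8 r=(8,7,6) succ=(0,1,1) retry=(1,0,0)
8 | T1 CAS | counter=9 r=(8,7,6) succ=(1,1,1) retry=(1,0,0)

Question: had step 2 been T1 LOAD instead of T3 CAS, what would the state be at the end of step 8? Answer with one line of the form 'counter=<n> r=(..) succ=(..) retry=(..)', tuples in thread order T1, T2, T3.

(re-executing from step 2 with the substitution; state before step 2: counter=6 r=(0,0,6) succ=(0,0,0) retry=(0,0,0))
2 | T1 LOAD | counter=6 r=(6,0,6) succ=(0,0,0) retry=(0,0,0)
3 | T2 LOAD | counter=6 r=(6,6,6) succ=(0,0,0) retry=(0,0,0)
4 | T1 LOAD | counter=6 r=(6,6,6) succ=(0,0,0) retry=(0,0,0)
5 | T2 CAS | counter=7 r=(6,6,6) succ=(0,1,0) retry=(0,0,0)
6 | T1 CAS | counter=7 r=(6,6,6) succ=(0,1,0) retry=(1,0,0)
7 | T1 LOAD | counter=7 r=(7,6,6) succ=(0,1,0) retry=(1,0,0)
8 | T1 CAS | counter=8 r=(7,6,6) succ=(1,1,0) retry=(1,0,0)

counter=8 r=(7,6,6) succ=(1,1,0) retry=(1,0,0)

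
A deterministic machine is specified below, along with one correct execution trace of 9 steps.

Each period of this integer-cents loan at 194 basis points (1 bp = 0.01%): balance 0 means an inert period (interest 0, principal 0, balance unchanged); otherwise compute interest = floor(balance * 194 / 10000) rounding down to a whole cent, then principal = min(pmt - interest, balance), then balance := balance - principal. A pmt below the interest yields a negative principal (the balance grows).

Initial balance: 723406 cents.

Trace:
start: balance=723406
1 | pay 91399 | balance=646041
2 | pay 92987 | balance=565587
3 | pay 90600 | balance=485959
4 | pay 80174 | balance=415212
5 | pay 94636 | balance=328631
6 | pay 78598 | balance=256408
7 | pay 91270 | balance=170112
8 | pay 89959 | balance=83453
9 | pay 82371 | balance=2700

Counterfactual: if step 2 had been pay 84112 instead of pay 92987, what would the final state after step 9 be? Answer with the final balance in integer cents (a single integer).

(re-executing from step 2 with the substitution; state before step 2: balance=646041)
2 | pay 84112 | balance=574462
3 | pay 90600 | balance=495006
4 | pay 80174 | balance=424435
5 | pay 94636 | balance=338033
6 | pay 78598 | balance=265992
7 | pay 91270 | balance=179882
8 | pay 89959 | balance=93412
9 | pay 82371 | balance=12853

12853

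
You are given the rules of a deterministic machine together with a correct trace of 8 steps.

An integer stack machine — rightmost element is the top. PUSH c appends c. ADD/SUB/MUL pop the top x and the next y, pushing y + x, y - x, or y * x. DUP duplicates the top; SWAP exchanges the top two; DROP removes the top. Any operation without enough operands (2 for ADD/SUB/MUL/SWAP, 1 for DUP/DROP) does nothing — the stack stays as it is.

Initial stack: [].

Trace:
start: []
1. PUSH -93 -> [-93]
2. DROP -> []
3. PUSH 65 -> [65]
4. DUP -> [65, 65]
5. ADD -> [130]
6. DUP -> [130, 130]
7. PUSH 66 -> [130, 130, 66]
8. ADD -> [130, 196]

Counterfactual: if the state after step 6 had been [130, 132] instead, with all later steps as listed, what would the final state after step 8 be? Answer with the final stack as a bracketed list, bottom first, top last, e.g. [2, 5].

state after step 6 := [130, 132]
7. PUSH 66 -> [130, 132, 66]
8. ADD -> [130, 198]

[130, 198]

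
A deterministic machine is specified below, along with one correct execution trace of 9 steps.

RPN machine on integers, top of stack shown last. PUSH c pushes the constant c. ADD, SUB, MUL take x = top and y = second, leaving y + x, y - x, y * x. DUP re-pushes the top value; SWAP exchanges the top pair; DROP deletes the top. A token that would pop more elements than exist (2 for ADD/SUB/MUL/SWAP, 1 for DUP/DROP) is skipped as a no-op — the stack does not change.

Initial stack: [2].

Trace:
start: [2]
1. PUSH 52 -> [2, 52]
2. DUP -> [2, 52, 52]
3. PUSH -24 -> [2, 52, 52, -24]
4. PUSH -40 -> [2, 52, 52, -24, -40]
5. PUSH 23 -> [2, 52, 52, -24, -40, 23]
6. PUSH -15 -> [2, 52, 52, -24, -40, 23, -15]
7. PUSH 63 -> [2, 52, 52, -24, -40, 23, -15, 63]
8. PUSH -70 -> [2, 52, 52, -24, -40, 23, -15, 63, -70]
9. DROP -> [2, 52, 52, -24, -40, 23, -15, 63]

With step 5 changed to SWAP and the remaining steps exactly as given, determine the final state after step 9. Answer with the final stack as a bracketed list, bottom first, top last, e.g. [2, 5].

(re-executing from step 5 with the substitution; state before step 5: [2, 52, 52, -24, -40])
5. SWAP -> [2, 52, 52, -40, -24]
6. PUSH -15 -> [2, 52, 52, -40, -24, -15]
7. PUSH 63 -> [2, 52, 52, -40, -24, -15, 63]
8. PUSH -70 -> [2, 52, 52, -40, -24, -15, 63, -70]
9. DROP -> [2, 52, 52, -40, -24, -15, 63]

[2, 52, 52, -40, -24, -15, 63]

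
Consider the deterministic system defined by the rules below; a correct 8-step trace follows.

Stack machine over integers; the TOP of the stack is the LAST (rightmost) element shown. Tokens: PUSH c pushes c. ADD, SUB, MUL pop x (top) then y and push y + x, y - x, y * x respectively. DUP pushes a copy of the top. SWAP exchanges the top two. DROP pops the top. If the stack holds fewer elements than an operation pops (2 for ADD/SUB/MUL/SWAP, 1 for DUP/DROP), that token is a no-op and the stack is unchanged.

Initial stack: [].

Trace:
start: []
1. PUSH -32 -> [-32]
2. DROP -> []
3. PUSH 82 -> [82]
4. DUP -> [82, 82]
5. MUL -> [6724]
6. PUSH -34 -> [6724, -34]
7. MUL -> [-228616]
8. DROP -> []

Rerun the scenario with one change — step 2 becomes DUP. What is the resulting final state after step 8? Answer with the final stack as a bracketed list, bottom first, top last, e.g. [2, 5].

[-32, -32]

(re-executing from step 2 with the substitution; state before step 2: [-32])
2. DUP -> [-32, -32]
3. PUSH 82 -> [-32, -32, 82]
4. DUP -> [-32, -32, 82, 82]
5. MUL -> [-32, -32, 6724]
6. PUSH -34 -> [-32, -32, 6724, -34]
7. MUL -> [-32, -32, -228616]
8. DROP -> [-32, -32]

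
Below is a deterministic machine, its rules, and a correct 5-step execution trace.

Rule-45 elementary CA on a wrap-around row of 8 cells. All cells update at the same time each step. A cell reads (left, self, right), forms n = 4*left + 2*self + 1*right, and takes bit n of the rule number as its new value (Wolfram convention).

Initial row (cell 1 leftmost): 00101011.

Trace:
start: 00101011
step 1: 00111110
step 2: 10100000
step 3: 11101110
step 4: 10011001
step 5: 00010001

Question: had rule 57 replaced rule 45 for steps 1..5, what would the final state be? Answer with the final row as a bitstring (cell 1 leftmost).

(re-executing steps 1..5 under rule 57; state before step 1: 00101011)
step 1: 10010110
step 2: 01001101
step 3: 10101010
step 4: 01010101
step 5: 10101010

10101010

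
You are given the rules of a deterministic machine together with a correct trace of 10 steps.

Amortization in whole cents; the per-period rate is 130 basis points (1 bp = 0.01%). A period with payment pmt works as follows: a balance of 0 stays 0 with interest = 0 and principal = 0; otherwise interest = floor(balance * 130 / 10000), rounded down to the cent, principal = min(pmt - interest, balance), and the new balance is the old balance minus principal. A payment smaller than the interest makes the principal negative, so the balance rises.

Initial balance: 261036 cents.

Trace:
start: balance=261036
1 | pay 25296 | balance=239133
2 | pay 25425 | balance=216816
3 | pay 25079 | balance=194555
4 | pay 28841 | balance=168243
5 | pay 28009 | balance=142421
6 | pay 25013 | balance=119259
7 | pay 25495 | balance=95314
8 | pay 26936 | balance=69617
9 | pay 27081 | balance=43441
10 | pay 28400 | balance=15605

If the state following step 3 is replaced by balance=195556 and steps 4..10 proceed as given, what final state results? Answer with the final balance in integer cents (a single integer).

state after step 3 := balance=195556
4 | pay 28841 | balance=169257
5 | pay 28009 | balance=143448
6 | pay 25013 | balance=120299
7 | pay 25495 | balance=96367
8 | pay 26936 | balance=70683
9 | pay 27081 | balance=44520
10 | pay 28400 | balance=16698

16698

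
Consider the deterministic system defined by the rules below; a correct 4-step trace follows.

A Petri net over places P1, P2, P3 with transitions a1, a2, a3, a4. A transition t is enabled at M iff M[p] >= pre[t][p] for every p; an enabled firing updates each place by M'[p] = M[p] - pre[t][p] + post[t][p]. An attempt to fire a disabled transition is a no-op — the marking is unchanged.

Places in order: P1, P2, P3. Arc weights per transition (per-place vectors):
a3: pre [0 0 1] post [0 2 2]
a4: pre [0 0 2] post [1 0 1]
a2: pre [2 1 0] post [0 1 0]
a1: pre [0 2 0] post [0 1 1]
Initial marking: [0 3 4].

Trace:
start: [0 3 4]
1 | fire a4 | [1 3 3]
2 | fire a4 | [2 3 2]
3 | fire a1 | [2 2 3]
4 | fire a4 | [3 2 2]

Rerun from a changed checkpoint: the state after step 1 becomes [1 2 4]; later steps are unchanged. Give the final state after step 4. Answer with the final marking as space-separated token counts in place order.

state after step 1 := [1 2 4]
2 | fire a4 | [2 2 3]
3 | fire a1 | [2 1 4]
4 | fire a4 | [3 1 3]

3 1 3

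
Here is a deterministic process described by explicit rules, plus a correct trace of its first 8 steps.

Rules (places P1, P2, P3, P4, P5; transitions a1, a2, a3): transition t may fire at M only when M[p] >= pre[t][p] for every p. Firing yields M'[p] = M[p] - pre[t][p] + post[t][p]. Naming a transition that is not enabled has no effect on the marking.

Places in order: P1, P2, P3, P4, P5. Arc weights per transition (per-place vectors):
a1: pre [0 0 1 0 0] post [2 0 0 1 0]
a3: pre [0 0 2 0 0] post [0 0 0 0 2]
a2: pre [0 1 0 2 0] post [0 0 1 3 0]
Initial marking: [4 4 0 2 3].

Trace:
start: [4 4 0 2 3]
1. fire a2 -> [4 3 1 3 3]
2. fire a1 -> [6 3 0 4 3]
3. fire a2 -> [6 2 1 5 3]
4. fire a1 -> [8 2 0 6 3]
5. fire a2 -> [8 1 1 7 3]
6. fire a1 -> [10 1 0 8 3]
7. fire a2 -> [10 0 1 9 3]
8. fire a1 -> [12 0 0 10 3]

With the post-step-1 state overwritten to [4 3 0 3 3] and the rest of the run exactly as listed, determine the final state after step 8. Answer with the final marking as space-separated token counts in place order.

state after step 1 := [4 3 0 3 3]
2. fire a1 -> [4 3 0 3 3]
3. fire a2 -> [4 2 1 4 3]
4. fire a1 -> [6 2 0 5 3]
5. fire a2 -> [6 1 1 6 3]
6. fire a1 -> [8 1 0 7 3]
7. fire a2 -> [8 0 1 8 3]
8. fire a1 -> [10 0 0 9 3]

10 0 0 9 3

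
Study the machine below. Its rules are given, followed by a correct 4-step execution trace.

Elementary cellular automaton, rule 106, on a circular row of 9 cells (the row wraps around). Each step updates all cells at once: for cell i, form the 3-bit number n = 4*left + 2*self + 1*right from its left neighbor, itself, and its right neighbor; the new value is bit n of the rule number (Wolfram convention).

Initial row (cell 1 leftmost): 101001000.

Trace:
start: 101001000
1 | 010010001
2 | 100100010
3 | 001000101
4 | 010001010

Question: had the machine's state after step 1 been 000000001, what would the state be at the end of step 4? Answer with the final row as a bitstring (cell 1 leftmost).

state after step 1 := 000000001
2 | 000000010
3 | 000000100
4 | 000001000

000001000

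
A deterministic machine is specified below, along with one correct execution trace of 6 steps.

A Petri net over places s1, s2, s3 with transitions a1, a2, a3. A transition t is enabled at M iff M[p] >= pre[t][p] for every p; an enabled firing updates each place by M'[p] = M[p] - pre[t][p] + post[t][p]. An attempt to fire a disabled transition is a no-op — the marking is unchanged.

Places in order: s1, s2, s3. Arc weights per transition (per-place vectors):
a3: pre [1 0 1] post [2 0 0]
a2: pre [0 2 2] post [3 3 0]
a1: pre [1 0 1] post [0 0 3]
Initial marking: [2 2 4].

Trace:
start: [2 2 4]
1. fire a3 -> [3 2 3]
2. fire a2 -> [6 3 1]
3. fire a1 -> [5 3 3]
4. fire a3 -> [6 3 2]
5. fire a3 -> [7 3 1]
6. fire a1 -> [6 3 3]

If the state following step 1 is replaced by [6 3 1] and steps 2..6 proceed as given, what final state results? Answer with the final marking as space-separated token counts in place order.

6 3 3

state after step 1 := [6 3 1]
2. fire a2 -> [6 3 1]
3. fire a1 -> [5 3 3]
4. fire a3 -> [6 3 2]
5. fire a3 -> [7 3 1]
6. fire a1 -> [6 3 3]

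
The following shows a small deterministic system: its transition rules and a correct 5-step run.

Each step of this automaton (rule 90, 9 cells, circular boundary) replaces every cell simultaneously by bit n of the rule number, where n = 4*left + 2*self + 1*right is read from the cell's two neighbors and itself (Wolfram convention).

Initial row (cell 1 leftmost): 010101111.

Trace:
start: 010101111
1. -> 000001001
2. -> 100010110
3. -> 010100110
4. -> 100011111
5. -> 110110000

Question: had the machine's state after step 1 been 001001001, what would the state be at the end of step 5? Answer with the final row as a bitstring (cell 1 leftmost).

state after step 1 := 001001001
2. -> 110110110
3. -> 110110110
4. -> 110110110
5. -> 110110110

110110110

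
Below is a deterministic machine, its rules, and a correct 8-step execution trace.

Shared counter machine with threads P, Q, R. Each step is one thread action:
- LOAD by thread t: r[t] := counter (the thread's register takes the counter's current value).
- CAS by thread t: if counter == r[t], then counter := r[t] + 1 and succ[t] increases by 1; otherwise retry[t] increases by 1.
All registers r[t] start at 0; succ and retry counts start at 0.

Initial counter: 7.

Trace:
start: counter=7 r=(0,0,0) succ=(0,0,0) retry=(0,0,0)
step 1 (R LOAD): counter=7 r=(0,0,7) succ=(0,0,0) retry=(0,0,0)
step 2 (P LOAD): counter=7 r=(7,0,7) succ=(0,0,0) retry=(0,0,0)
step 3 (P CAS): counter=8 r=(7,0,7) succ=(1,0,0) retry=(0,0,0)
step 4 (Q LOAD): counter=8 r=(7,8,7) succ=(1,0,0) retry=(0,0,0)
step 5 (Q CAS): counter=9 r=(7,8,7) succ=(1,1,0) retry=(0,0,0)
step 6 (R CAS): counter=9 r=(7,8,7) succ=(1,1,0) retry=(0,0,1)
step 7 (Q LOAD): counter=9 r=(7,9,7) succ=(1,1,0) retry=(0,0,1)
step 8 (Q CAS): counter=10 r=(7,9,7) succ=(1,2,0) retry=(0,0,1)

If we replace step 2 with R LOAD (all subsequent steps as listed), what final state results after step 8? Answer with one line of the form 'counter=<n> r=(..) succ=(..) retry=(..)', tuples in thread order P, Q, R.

counter=9 r=(0,8,7) succ=(0,2,0) retry=(1,0,1)

(re-executing from step 2 with the substitution; state before step 2: counter=7 r=(0,0,7) succ=(0,0,0) retry=(0,0,0))
step 2 (R LOAD): counter=7 r=(0,0,7) succ=(0,0,0) retry=(0,0,0)
step 3 (P CAS): counter=7 r=(0,0,7) succ=(0,0,0) retry=(1,0,0)
step 4 (Q LOAD): counter=7 r=(0,7,7) succ=(0,0,0) retry=(1,0,0)
step 5 (Q CAS): counter=8 r=(0,7,7) succ=(0,1,0) retry=(1,0,0)
step 6 (R CAS): counter=8 r=(0,7,7) succ=(0,1,0) retry=(1,0,1)
step 7 (Q LOAD): counter=8 r=(0,8,7) succ=(0,1,0) retry=(1,0,1)
step 8 (Q CAS): counter=9 r=(0,8,7) succ=(0,2,0) retry=(1,0,1)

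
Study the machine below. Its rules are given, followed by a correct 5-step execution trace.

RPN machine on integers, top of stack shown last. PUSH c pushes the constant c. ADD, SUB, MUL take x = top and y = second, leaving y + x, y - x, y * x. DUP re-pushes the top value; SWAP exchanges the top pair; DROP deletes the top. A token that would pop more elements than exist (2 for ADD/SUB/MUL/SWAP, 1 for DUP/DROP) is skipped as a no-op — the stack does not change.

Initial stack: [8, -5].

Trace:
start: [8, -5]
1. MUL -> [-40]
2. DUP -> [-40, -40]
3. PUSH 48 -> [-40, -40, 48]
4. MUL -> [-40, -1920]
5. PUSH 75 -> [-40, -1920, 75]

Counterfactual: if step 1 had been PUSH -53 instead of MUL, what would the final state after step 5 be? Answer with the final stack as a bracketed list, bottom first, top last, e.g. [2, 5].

[8, -5, -53, -2544, 75]

(re-executing from step 1 with the substitution; state before step 1: [8, -5])
1. PUSH -53 -> [8, -5, -53]
2. DUP -> [8, -5, -53, -53]
3. PUSH 48 -> [8, -5, -53, -53, 48]
4. MUL -> [8, -5, -53, -2544]
5. PUSH 75 -> [8, -5, -53, -2544, 75]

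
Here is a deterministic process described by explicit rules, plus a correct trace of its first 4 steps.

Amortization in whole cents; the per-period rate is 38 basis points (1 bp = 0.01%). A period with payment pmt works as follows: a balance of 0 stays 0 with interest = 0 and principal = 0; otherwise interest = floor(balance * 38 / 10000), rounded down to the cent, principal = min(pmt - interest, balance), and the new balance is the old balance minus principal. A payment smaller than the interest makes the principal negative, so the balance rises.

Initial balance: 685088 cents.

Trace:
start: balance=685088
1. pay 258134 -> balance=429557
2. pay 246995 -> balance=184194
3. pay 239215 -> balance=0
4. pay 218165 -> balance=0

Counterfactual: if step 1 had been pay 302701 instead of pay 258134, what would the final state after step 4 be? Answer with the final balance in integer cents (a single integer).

(re-executing from step 1 with the substitution; state before step 1: balance=685088)
1. pay 302701 -> balance=384990
2. pay 246995 -> balance=139457
3. pay 239215 -> balance=0
4. pay 218165 -> balance=0

0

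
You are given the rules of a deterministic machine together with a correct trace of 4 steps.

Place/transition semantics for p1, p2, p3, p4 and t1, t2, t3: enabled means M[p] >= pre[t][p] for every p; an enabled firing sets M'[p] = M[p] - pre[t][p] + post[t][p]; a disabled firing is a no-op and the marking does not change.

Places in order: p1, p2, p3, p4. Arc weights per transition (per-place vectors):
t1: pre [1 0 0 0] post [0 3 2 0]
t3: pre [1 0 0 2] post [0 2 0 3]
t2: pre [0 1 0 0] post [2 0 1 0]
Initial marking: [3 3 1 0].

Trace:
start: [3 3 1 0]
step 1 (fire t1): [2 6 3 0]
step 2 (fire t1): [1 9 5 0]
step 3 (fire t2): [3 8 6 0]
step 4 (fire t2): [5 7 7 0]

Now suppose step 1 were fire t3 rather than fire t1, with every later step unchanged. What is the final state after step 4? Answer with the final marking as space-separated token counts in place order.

6 4 5 0

(re-executing from step 1 with the substitution; state before step 1: [3 3 1 0])
step 1 (fire t3): [3 3 1 0]
step 2 (fire t1): [2 6 3 0]
step 3 (fire t2): [4 5 4 0]
step 4 (fire t2): [6 4 5 0]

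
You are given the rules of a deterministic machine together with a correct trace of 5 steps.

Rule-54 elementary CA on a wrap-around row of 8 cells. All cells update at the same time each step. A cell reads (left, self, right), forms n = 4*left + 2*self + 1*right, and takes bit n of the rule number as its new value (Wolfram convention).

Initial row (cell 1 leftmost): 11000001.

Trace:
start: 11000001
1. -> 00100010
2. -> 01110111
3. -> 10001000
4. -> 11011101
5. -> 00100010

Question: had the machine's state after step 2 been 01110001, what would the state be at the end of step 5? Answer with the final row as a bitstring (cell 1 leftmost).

11100010

state after step 2 := 01110001
3. -> 10001011
4. -> 01011100
5. -> 11100010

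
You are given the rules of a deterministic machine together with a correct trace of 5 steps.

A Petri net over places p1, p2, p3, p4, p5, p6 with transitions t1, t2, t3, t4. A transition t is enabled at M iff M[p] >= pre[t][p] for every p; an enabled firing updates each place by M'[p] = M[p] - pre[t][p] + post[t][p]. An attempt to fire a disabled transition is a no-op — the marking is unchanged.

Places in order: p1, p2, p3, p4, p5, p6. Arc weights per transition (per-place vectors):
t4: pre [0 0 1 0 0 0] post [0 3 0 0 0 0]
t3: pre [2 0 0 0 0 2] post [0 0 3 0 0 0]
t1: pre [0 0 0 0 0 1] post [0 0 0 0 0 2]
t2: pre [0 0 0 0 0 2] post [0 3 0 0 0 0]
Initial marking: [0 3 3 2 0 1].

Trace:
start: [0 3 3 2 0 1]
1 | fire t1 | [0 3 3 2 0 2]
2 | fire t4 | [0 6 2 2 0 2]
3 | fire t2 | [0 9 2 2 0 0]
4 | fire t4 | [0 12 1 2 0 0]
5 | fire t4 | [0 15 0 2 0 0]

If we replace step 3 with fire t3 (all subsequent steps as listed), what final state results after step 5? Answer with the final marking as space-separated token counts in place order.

(re-executing from step 3 with the substitution; state before step 3: [0 6 2 2 0 2])
3 | fire t3 | [0 6 2 2 0 2]
4 | fire t4 | [0 9 1 2 0 2]
5 | fire t4 | [0 12 0 2 0 2]

0 12 0 2 0 2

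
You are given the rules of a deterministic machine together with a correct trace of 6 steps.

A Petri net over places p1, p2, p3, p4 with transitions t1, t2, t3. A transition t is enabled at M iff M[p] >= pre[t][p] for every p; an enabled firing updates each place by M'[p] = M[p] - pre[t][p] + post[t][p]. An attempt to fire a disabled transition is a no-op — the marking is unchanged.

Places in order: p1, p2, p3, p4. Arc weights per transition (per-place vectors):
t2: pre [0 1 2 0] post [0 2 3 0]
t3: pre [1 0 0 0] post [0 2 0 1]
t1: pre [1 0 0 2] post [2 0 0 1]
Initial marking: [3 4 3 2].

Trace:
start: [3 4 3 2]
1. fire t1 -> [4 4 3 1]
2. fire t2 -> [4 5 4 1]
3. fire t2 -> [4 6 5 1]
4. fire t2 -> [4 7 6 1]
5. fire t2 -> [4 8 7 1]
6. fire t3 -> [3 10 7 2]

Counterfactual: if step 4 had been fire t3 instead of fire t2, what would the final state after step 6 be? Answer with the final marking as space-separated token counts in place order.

2 11 6 3

(re-executing from step 4 with the substitution; state before step 4: [4 6 5 1])
4. fire t3 -> [3 8 5 2]
5. fire t2 -> [3 9 6 2]
6. fire t3 -> [2 11 6 3]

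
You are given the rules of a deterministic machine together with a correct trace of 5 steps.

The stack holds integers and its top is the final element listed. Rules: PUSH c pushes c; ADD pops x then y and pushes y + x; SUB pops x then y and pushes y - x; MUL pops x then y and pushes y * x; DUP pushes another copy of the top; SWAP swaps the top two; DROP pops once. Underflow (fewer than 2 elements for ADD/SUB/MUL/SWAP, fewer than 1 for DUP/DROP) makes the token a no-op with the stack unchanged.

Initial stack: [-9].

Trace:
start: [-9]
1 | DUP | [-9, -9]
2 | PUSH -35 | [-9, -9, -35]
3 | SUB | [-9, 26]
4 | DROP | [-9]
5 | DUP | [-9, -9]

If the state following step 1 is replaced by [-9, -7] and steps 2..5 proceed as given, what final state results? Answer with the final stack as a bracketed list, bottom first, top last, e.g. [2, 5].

state after step 1 := [-9, -7]
2 | PUSH -35 | [-9, -7, -35]
3 | SUB | [-9, 28]
4 | DROP | [-9]
5 | DUP | [-9, -9]

[-9, -9]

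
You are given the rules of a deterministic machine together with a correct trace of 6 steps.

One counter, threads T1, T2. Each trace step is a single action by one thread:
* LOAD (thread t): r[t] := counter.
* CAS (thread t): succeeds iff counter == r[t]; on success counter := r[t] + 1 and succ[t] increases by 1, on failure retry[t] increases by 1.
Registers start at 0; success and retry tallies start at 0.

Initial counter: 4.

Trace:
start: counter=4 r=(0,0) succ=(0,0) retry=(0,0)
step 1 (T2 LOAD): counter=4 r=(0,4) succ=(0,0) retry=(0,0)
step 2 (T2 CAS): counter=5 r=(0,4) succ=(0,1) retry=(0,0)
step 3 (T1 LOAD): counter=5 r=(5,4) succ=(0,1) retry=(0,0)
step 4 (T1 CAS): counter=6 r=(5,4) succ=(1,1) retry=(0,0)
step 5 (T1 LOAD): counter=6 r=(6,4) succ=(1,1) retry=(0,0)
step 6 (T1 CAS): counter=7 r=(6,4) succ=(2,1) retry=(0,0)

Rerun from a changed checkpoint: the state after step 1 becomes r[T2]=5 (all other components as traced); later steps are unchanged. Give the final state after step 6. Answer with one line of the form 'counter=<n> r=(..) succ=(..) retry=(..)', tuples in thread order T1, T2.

state after step 1 := counter=4 r=(0,5) succ=(0,0) retry=(0,0)
step 2 (T2 CAS): counter=4 r=(0,5) succ=(0,0) retry=(0,1)
step 3 (T1 LOAD): counter=4 r=(4,5) succ=(0,0) retry=(0,1)
step 4 (T1 CAS): counter=5 r=(4,5) succ=(1,0) retry=(0,1)
step 5 (T1 LOAD): counter=5 r=(5,5) succ=(1,0) retry=(0,1)
step 6 (T1 CAS): counter=6 r=(5,5) succ=(2,0) retry=(0,1)

counter=6 r=(5,5) succ=(2,0) retry=(0,1)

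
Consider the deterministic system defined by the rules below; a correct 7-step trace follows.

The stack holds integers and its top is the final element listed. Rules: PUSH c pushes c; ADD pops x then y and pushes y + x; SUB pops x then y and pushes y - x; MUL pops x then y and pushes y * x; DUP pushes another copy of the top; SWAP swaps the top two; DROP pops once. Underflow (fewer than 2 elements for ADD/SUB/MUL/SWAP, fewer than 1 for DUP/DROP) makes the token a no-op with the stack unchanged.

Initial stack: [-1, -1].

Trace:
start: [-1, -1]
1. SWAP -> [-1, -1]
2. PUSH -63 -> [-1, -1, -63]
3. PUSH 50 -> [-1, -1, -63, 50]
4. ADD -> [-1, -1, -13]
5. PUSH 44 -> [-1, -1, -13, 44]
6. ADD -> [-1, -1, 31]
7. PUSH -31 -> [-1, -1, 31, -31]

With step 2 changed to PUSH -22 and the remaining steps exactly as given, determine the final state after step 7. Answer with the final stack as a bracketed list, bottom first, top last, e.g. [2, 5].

(re-executing from step 2 with the substitution; state before step 2: [-1, -1])
2. PUSH -22 -> [-1, -1, -22]
3. PUSH 50 -> [-1, -1, -22, 50]
4. ADD -> [-1, -1, 28]
5. PUSH 44 -> [-1, -1, 28, 44]
6. ADD -> [-1, -1, 72]
7. PUSH -31 -> [-1, -1, 72, -31]

[-1, -1, 72, -31]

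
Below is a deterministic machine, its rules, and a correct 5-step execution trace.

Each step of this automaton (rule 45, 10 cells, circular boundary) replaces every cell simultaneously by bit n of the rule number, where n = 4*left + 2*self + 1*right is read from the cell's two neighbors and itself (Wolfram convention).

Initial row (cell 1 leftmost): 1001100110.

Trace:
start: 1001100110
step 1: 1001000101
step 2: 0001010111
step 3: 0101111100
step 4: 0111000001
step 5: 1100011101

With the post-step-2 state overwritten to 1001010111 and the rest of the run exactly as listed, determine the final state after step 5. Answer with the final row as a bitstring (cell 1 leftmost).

0011011101

state after step 2 := 1001010111
step 3: 0001111100
step 4: 1101000001
step 5: 0011011101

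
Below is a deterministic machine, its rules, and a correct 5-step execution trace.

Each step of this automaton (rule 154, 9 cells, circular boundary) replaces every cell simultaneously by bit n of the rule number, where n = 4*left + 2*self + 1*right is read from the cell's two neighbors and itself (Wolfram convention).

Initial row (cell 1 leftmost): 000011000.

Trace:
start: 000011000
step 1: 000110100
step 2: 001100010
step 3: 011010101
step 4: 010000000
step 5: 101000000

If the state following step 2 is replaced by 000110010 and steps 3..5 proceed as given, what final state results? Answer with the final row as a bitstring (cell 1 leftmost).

110110101

state after step 2 := 000110010
step 3: 001101101
step 4: 111001000
step 5: 110110101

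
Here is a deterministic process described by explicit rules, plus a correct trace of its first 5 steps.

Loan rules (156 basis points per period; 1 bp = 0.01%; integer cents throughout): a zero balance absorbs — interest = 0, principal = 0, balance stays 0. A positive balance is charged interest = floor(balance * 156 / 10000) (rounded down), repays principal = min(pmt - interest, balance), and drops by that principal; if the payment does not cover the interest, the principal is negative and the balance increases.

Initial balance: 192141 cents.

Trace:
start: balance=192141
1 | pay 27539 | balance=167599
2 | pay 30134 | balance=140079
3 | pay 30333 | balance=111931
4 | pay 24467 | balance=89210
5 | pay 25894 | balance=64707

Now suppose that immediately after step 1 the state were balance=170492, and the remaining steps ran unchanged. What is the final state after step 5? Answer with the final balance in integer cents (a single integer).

67784

state after step 1 := balance=170492
2 | pay 30134 | balance=143017
3 | pay 30333 | balance=114915
4 | pay 24467 | balance=92240
5 | pay 25894 | balance=67784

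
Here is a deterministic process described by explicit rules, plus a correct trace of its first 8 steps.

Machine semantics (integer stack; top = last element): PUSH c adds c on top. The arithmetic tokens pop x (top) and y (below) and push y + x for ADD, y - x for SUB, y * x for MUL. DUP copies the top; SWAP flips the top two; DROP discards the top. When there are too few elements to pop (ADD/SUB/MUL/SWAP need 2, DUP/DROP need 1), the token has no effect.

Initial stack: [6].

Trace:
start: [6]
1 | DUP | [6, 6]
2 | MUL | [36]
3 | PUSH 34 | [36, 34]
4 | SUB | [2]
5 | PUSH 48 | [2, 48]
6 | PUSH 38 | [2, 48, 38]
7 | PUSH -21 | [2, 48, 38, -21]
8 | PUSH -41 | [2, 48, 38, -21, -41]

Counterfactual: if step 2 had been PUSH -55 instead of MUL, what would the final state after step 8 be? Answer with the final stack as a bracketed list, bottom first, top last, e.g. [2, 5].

[6, 6, -89, 48, 38, -21, -41]

(re-executing from step 2 with the substitution; state before step 2: [6, 6])
2 | PUSH -55 | [6, 6, -55]
3 | PUSH 34 | [6, 6, -55, 34]
4 | SUB | [6, 6, -89]
5 | PUSH 48 | [6, 6, -89, 48]
6 | PUSH 38 | [6, 6, -89, 48, 38]
7 | PUSH -21 | [6, 6, -89, 48, 38, -21]
8 | PUSH -41 | [6, 6, -89, 48, 38, -21, -41]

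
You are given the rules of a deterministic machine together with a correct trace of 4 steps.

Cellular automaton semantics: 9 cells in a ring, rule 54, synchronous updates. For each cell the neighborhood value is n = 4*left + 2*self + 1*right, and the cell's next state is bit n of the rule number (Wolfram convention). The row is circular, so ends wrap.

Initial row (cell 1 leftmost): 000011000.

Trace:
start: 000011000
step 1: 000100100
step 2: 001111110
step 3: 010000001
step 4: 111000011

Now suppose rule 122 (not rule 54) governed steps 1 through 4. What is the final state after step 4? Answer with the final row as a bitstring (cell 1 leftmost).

110000001

(re-executing steps 1..4 under rule 122; state before step 1: 000011000)
step 1: 000111100
step 2: 001100110
step 3: 011111111
step 4: 110000001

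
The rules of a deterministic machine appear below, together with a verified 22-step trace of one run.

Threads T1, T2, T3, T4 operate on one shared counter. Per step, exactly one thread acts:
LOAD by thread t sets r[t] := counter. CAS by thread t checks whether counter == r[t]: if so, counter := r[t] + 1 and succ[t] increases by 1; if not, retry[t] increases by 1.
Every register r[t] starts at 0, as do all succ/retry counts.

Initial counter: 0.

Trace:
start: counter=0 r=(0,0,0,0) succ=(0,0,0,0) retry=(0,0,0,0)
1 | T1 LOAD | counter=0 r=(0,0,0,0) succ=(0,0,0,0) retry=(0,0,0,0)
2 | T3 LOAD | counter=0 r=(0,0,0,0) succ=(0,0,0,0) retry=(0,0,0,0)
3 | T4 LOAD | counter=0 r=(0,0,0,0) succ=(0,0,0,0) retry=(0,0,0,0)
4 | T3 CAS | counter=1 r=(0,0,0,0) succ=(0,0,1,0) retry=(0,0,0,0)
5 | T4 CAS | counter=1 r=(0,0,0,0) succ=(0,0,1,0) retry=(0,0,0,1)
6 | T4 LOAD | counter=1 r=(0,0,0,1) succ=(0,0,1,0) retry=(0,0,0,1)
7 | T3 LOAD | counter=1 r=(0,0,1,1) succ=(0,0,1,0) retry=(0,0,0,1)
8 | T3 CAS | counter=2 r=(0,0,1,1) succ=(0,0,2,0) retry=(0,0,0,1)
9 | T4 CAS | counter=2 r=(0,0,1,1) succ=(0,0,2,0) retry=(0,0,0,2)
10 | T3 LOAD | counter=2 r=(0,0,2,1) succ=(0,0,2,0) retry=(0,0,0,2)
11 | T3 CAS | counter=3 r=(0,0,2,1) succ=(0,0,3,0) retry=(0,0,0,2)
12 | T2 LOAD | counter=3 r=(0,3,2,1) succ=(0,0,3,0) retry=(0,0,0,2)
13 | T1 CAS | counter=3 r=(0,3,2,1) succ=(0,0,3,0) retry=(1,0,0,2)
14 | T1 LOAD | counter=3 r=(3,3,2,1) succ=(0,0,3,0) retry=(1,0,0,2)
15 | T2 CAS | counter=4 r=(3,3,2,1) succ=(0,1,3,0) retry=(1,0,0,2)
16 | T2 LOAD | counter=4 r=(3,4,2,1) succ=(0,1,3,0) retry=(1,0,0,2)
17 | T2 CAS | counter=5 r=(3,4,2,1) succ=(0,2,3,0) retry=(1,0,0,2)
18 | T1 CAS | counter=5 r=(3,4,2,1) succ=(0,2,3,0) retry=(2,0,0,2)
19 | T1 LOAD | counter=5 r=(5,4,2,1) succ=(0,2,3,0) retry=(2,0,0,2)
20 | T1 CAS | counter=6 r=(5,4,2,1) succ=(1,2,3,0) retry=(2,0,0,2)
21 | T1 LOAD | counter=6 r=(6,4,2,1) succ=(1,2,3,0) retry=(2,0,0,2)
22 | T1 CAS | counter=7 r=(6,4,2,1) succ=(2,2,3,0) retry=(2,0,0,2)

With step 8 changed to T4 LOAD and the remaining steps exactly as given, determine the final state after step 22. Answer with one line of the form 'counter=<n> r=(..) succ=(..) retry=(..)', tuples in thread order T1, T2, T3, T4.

counter=7 r=(6,4,2,1) succ=(2,2,2,1) retry=(2,0,0,1)

(re-executing from step 8 with the substitution; state before step 8: counter=1 r=(0,0,1,1) succ=(0,0,1,0) retry=(0,0,0,1))
8 | T4 LOAD | counter=1 r=(0,0,1,1) succ=(0,0,1,0) retry=(0,0,0,1)
9 | T4 CAS | counter=2 r=(0,0,1,1) succ=(0,0,1,1) retry=(0,0,0,1)
10 | T3 LOAD | counter=2 r=(0,0,2,1) succ=(0,0,1,1) retry=(0,0,0,1)
11 | T3 CAS | counter=3 r=(0,0,2,1) succ=(0,0,2,1) retry=(0,0,0,1)
12 | T2 LOAD | counter=3 r=(0,3,2,1) succ=(0,0,2,1) retry=(0,0,0,1)
13 | T1 CAS | counter=3 r=(0,3,2,1) succ=(0,0,2,1) retry=(1,0,0,1)
14 | T1 LOAD | counter=3 r=(3,3,2,1) succ=(0,0,2,1) retry=(1,0,0,1)
15 | T2 CAS | counter=4 r=(3,3,2,1) succ=(0,1,2,1) retry=(1,0,0,1)
16 | T2 LOAD | counter=4 r=(3,4,2,1) succ=(0,1,2,1) retry=(1,0,0,1)
17 | T2 CAS | counter=5 r=(3,4,2,1) succ=(0,2,2,1) retry=(1,0,0,1)
18 | T1 CAS | counter=5 r=(3,4,2,1) succ=(0,2,2,1) retry=(2,0,0,1)
19 | T1 LOAD | counter=5 r=(5,4,2,1) succ=(0,2,2,1) retry=(2,0,0,1)
20 | T1 CAS | counter=6 r=(5,4,2,1) succ=(1,2,2,1) retry=(2,0,0,1)
21 | T1 LOAD | counter=6 r=(6,4,2,1) succ=(1,2,2,1) retry=(2,0,0,1)
22 | T1 CAS | counter=7 r=(6,4,2,1) succ=(2,2,2,1) retry=(2,0,0,1)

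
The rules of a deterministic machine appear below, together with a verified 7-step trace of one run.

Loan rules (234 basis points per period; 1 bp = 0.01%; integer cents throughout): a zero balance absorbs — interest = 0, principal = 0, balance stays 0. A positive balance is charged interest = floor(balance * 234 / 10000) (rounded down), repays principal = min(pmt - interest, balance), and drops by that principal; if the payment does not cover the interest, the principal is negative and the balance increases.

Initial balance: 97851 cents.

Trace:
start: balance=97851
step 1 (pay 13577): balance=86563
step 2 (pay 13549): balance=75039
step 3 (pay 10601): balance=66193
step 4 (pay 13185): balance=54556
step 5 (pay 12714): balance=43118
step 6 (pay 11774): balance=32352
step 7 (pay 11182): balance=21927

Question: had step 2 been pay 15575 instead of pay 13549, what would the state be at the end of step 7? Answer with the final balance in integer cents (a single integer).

19654

(re-executing from step 2 with the substitution; state before step 2: balance=86563)
step 2 (pay 15575): balance=73013
step 3 (pay 10601): balance=64120
step 4 (pay 13185): balance=52435
step 5 (pay 12714): balance=40947
step 6 (pay 11774): balance=30131
step 7 (pay 11182): balance=19654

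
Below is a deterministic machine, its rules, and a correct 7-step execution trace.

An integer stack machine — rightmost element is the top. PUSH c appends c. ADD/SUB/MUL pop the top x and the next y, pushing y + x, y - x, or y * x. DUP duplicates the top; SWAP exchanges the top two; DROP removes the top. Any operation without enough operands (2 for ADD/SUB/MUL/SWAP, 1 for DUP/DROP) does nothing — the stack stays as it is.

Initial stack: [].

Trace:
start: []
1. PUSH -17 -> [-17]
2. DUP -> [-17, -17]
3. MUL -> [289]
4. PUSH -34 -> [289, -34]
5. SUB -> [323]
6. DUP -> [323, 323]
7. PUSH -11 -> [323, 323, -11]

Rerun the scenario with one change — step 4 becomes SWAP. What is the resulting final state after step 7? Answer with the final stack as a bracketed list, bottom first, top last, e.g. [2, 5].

[289, 289, -11]

(re-executing from step 4 with the substitution; state before step 4: [289])
4. SWAP -> [289]
5. SUB -> [289]
6. DUP -> [289, 289]
7. PUSH -11 -> [289, 289, -11]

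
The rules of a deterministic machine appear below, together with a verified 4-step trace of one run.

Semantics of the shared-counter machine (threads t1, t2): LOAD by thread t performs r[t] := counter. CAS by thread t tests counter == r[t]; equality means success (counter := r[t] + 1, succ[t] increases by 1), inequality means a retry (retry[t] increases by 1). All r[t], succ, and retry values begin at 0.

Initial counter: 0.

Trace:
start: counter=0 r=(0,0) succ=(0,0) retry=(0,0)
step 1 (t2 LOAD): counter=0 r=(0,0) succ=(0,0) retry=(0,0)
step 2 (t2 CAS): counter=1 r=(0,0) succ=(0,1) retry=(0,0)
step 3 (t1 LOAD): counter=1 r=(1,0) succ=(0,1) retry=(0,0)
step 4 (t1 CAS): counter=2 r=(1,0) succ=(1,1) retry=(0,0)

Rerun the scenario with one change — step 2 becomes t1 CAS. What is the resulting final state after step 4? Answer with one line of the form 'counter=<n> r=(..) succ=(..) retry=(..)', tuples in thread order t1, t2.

counter=2 r=(1,0) succ=(2,0) retry=(0,0)

(re-executing from step 2 with the substitution; state before step 2: counter=0 r=(0,0) succ=(0,0) retry=(0,0))
step 2 (t1 CAS): counter=1 r=(0,0) succ=(1,0) retry=(0,0)
step 3 (t1 LOAD): counter=1 r=(1,0) succ=(1,0) retry=(0,0)
step 4 (t1 CAS): counter=2 r=(1,0) succ=(2,0) retry=(0,0)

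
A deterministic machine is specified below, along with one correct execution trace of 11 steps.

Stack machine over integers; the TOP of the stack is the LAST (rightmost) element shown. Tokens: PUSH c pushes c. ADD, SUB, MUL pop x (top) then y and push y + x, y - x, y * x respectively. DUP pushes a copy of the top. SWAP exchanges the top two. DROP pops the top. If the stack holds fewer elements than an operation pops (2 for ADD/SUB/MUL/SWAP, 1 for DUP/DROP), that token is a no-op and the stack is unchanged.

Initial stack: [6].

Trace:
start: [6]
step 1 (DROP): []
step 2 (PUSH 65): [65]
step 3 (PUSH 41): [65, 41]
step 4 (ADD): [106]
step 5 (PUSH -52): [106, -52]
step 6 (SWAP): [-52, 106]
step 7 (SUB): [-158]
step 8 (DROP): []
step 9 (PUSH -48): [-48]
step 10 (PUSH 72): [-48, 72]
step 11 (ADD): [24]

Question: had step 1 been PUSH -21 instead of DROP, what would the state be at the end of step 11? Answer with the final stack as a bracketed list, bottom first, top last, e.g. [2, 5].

[6, -21, 24]

(re-executing from step 1 with the substitution; state before step 1: [6])
step 1 (PUSH -21): [6, -21]
step 2 (PUSH 65): [6, -21, 65]
step 3 (PUSH 41): [6, -21, 65, 41]
step 4 (ADD): [6, -21, 106]
step 5 (PUSH -52): [6, -21, 106, -52]
step 6 (SWAP): [6, -21, -52, 106]
step 7 (SUB): [6, -21, -158]
step 8 (DROP): [6, -21]
step 9 (PUSH -48): [6, -21, -48]
step 10 (PUSH 72): [6, -21, -48, 72]
step 11 (ADD): [6, -21, 24]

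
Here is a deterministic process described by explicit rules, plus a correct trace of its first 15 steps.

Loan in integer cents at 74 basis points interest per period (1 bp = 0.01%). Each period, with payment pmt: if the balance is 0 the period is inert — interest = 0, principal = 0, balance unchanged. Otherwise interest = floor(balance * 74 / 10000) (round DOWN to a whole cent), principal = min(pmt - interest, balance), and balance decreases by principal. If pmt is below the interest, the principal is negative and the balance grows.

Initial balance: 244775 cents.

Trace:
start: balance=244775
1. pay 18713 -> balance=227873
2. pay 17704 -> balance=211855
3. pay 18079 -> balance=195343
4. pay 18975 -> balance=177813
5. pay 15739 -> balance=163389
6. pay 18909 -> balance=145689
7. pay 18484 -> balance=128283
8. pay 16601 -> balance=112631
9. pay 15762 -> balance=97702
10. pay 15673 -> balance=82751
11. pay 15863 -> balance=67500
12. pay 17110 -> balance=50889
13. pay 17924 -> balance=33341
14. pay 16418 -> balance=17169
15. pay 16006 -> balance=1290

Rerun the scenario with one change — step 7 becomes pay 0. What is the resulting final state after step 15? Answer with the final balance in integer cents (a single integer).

(re-executing from step 7 with the substitution; state before step 7: balance=145689)
7. pay 0 -> balance=146767
8. pay 16601 -> balance=131252
9. pay 15762 -> balance=116461
10. pay 15673 -> balance=101649
11. pay 15863 -> balance=86538
12. pay 17110 -> balance=70068
13. pay 17924 -> balance=52662
14. pay 16418 -> balance=36633
15. pay 16006 -> balance=20898

20898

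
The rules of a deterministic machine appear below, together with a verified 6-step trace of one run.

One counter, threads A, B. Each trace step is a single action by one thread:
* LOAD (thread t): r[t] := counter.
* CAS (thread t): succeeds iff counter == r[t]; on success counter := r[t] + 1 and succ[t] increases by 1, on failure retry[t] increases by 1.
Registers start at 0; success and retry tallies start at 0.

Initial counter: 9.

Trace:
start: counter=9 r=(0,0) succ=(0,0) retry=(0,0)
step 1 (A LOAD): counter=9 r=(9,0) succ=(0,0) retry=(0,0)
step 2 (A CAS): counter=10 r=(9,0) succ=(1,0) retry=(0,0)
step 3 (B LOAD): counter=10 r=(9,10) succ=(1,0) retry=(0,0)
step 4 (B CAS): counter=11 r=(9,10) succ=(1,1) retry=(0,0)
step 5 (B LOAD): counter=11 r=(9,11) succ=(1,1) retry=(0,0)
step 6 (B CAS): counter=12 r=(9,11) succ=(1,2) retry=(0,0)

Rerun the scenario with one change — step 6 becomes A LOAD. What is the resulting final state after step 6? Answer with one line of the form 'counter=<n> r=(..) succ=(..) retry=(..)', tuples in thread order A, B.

counter=11 r=(11,11) succ=(1,1) retry=(0,0)

(re-executing from step 6 with the substitution; state before step 6: counter=11 r=(9,11) succ=(1,1) retry=(0,0))
step 6 (A LOAD): counter=11 r=(11,11) succ=(1,1) retry=(0,0)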